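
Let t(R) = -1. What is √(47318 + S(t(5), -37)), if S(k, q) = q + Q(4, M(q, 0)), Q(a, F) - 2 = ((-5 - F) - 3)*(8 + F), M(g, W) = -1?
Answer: √47234 ≈ 217.33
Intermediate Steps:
Q(a, F) = 2 + (-8 - F)*(8 + F) (Q(a, F) = 2 + ((-5 - F) - 3)*(8 + F) = 2 + (-8 - F)*(8 + F))
S(k, q) = -47 + q (S(k, q) = q + (-62 - 1*(-1)² - 16*(-1)) = q + (-62 - 1*1 + 16) = q + (-62 - 1 + 16) = q - 47 = -47 + q)
√(47318 + S(t(5), -37)) = √(47318 + (-47 - 37)) = √(47318 - 84) = √47234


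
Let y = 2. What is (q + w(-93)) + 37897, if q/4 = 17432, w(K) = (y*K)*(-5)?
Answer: 108555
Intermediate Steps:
w(K) = -10*K (w(K) = (2*K)*(-5) = -10*K)
q = 69728 (q = 4*17432 = 69728)
(q + w(-93)) + 37897 = (69728 - 10*(-93)) + 37897 = (69728 + 930) + 37897 = 70658 + 37897 = 108555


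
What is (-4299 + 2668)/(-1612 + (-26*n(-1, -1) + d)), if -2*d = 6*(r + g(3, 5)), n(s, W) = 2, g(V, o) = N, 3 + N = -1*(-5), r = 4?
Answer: 1631/1682 ≈ 0.96968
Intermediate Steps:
N = 2 (N = -3 - 1*(-5) = -3 + 5 = 2)
g(V, o) = 2
d = -18 (d = -3*(4 + 2) = -3*6 = -½*36 = -18)
(-4299 + 2668)/(-1612 + (-26*n(-1, -1) + d)) = (-4299 + 2668)/(-1612 + (-26*2 - 18)) = -1631/(-1612 + (-52 - 18)) = -1631/(-1612 - 70) = -1631/(-1682) = -1631*(-1/1682) = 1631/1682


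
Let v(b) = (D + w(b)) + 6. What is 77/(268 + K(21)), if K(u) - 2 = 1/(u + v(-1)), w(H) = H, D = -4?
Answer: 1694/5941 ≈ 0.28514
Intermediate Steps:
v(b) = 2 + b (v(b) = (-4 + b) + 6 = 2 + b)
K(u) = 2 + 1/(1 + u) (K(u) = 2 + 1/(u + (2 - 1)) = 2 + 1/(u + 1) = 2 + 1/(1 + u))
77/(268 + K(21)) = 77/(268 + (3 + 2*21)/(1 + 21)) = 77/(268 + (3 + 42)/22) = 77/(268 + (1/22)*45) = 77/(268 + 45/22) = 77/(5941/22) = 77*(22/5941) = 1694/5941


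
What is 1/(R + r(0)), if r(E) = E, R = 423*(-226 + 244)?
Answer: 1/7614 ≈ 0.00013134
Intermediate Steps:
R = 7614 (R = 423*18 = 7614)
1/(R + r(0)) = 1/(7614 + 0) = 1/7614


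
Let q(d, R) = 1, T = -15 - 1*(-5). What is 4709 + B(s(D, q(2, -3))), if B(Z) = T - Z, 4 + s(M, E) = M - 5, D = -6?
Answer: 4714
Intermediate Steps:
T = -10 (T = -15 + 5 = -10)
s(M, E) = -9 + M (s(M, E) = -4 + (M - 5) = -4 + (-5 + M) = -9 + M)
B(Z) = -10 - Z
4709 + B(s(D, q(2, -3))) = 4709 + (-10 - (-9 - 6)) = 4709 + (-10 - 1*(-15)) = 4709 + (-10 + 15) = 4709 + 5 = 4714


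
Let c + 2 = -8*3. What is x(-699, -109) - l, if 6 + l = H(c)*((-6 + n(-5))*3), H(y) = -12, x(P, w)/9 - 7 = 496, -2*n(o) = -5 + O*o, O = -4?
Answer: 4047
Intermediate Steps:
n(o) = 5/2 + 2*o (n(o) = -(-5 - 4*o)/2 = 5/2 + 2*o)
c = -26 (c = -2 - 8*3 = -2 - 24 = -26)
x(P, w) = 4527 (x(P, w) = 63 + 9*496 = 63 + 4464 = 4527)
l = 480 (l = -6 - 12*(-6 + (5/2 + 2*(-5)))*3 = -6 - 12*(-6 + (5/2 - 10))*3 = -6 - 12*(-6 - 15/2)*3 = -6 - (-162)*3 = -6 - 12*(-81/2) = -6 + 486 = 480)
x(-699, -109) - l = 4527 - 1*480 = 4527 - 480 = 4047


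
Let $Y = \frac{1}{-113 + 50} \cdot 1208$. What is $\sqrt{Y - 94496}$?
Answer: $\frac{2 i \sqrt{10420298}}{21} \approx 307.43 i$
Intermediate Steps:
$Y = - \frac{1208}{63}$ ($Y = \frac{1}{-63} \cdot 1208 = \left(- \frac{1}{63}\right) 1208 = - \frac{1208}{63} \approx -19.175$)
$\sqrt{Y - 94496} = \sqrt{- \frac{1208}{63} - 94496} = \sqrt{- \frac{5954456}{63}} = \frac{2 i \sqrt{10420298}}{21}$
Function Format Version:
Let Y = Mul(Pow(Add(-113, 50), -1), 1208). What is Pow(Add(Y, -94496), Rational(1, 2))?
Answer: Mul(Rational(2, 21), I, Pow(10420298, Rational(1, 2))) ≈ Mul(307.43, I)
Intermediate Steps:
Y = Rational(-1208, 63) (Y = Mul(Pow(-63, -1), 1208) = Mul(Rational(-1, 63), 1208) = Rational(-1208, 63) ≈ -19.175)
Pow(Add(Y, -94496), Rational(1, 2)) = Pow(Add(Rational(-1208, 63), -94496), Rational(1, 2)) = Pow(Rational(-5954456, 63), Rational(1, 2)) = Mul(Rational(2, 21), I, Pow(10420298, Rational(1, 2)))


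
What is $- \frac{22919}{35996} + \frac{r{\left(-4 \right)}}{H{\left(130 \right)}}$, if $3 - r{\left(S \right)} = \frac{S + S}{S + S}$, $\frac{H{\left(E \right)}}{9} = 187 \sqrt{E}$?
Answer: $- \frac{22919}{35996} + \frac{\sqrt{130}}{109395} \approx -0.63661$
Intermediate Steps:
$H{\left(E \right)} = 1683 \sqrt{E}$ ($H{\left(E \right)} = 9 \cdot 187 \sqrt{E} = 1683 \sqrt{E}$)
$r{\left(S \right)} = 2$ ($r{\left(S \right)} = 3 - \frac{S + S}{S + S} = 3 - \frac{2 S}{2 S} = 3 - 2 S \frac{1}{2 S} = 3 - 1 = 2$)
$- \frac{22919}{35996} + \frac{r{\left(-4 \right)}}{H{\left(130 \right)}} = - \frac{22919}{35996} + \frac{2}{1683 \sqrt{130}} = \left(-22919\right) \frac{1}{35996} + 2 \frac{\sqrt{130}}{218790} = - \frac{22919}{35996} + \frac{\sqrt{130}}{109395}$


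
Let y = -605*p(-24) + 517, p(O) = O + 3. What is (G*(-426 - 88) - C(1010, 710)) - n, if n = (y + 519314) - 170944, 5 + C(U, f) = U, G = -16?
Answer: -354373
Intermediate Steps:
p(O) = 3 + O
C(U, f) = -5 + U
y = 13222 (y = -605*(3 - 24) + 517 = -605*(-21) + 517 = 12705 + 517 = 13222)
n = 361592 (n = (13222 + 519314) - 170944 = 532536 - 170944 = 361592)
(G*(-426 - 88) - C(1010, 710)) - n = (-16*(-426 - 88) - (-5 + 1010)) - 1*361592 = (-16*(-514) - 1*1005) - 361592 = (8224 - 1005) - 361592 = 7219 - 361592 = -354373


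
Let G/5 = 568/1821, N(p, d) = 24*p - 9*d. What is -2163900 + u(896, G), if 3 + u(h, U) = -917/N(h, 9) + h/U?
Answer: -16452470420834/7605165 ≈ -2.1633e+6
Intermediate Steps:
N(p, d) = -9*d + 24*p
G = 2840/1821 (G = 5*(568/1821) = 2840/1821 ≈ 1.5596)
u(h, U) = -3 - 917/(-81 + 24*h) + h/U (u(h, U) = -3 + (-917/(-9*9 + 24*h) + h/U) = -3 + (-917/(-81 + 24*h) + h/U) = -3 - 917/(-81 + 24*h) + h/U)
-2163900 + u(896, G) = -2163900 + (-3 - 917/(-81 + 24*896) + 896/(2840/1821)) = -2163900 + (-3 - 917/(-81 + 21504) + 896*(1821/2840)) = -2163900 + (-3 - 917/21423 + 203952/355) = -2163900 + 4346122666/7605165 = -16452470420834/7605165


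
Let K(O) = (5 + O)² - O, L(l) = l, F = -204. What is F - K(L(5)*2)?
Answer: -419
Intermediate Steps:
F - K(L(5)*2) = -204 - ((5 + 5*2)² - 5*2) = -204 - ((5 + 10)² - 1*10) = -204 - (15² - 10) = -204 - (225 - 10) = -204 - 1*215 = -204 - 215 = -419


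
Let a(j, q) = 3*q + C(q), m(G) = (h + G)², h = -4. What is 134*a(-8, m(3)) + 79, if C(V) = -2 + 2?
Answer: 481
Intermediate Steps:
C(V) = 0
m(G) = (-4 + G)²
a(j, q) = 3*q (a(j, q) = 3*q + 0 = 3*q)
134*a(-8, m(3)) + 79 = 134*(3*(-4 + 3)²) + 79 = 134*(3*(-1)²) + 79 = 134*(3*1) + 79 = 134*3 + 79 = 402 + 79 = 481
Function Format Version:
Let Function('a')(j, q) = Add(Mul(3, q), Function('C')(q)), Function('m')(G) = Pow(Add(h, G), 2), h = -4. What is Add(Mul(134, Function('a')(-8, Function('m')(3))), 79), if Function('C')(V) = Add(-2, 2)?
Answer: 481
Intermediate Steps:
Function('C')(V) = 0
Function('m')(G) = Pow(Add(-4, G), 2)
Function('a')(j, q) = Mul(3, q) (Function('a')(j, q) = Add(Mul(3, q), 0) = Mul(3, q))
Add(Mul(134, Function('a')(-8, Function('m')(3))), 79) = Add(Mul(134, Mul(3, Pow(Add(-4, 3), 2))), 79) = Add(Mul(134, Mul(3, Pow(-1, 2))), 79) = Add(Mul(134, Mul(3, 1)), 79) = Add(Mul(134, 3), 79) = Add(402, 79) = 481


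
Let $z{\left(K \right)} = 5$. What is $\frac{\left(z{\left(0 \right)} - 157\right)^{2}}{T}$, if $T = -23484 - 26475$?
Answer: $- \frac{23104}{49959} \approx -0.46246$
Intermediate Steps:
$T = -49959$ ($T = -23484 - 26475 = -49959$)
$\frac{\left(z{\left(0 \right)} - 157\right)^{2}}{T} = \frac{\left(5 - 157\right)^{2}}{-49959} = \left(-152\right)^{2} \left(- \frac{1}{49959}\right) = 23104 \left(- \frac{1}{49959}\right) = - \frac{23104}{49959}$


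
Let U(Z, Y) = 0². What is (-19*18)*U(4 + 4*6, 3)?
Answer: 0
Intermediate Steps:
U(Z, Y) = 0
(-19*18)*U(4 + 4*6, 3) = -19*18*0 = -342*0 = 0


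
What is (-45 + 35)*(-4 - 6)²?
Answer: -1000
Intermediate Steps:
(-45 + 35)*(-4 - 6)² = -10*(-10)² = -10*100 = -1000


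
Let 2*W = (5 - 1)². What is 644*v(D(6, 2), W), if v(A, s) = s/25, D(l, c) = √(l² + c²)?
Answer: 5152/25 ≈ 206.08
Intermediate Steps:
D(l, c) = √(c² + l²)
W = 8 (W = (5 - 1)²/2 = (½)*4² = (½)*16 = 8)
v(A, s) = s/25 (v(A, s) = s*(1/25) = s/25)
644*v(D(6, 2), W) = 644*((1/25)*8) = 644*(8/25) = 5152/25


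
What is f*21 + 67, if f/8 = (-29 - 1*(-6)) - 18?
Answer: -6821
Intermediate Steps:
f = -328 (f = 8*((-29 - 1*(-6)) - 18) = 8*((-29 + 6) - 18) = 8*(-23 - 18) = 8*(-41) = -328)
f*21 + 67 = -328*21 + 67 = -6888 + 67 = -6821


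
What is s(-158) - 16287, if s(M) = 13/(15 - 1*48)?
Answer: -537484/33 ≈ -16287.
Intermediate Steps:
s(M) = -13/33 (s(M) = 13/(15 - 48) = 13/(-33) = 13*(-1/33) = -13/33)
s(-158) - 16287 = -13/33 - 16287 = -537484/33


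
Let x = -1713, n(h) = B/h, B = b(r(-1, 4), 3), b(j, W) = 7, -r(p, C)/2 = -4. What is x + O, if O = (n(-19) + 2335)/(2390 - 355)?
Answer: -66188787/38665 ≈ -1711.9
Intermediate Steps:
r(p, C) = 8 (r(p, C) = -2*(-4) = 8)
B = 7
n(h) = 7/h
O = 44358/38665 (O = (7/(-19) + 2335)/(2390 - 355) = (7*(-1/19) + 2335)/2035 = (-7/19 + 2335)*(1/2035) = (44358/19)*(1/2035) = 44358/38665 ≈ 1.1472)
x + O = -1713 + 44358/38665 = -66188787/38665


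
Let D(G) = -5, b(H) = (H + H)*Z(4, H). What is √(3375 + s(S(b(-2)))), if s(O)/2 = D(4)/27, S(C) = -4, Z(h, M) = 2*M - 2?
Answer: √273345/9 ≈ 58.092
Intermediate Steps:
Z(h, M) = -2 + 2*M
b(H) = 2*H*(-2 + 2*H) (b(H) = (H + H)*(-2 + 2*H) = (2*H)*(-2 + 2*H) = 2*H*(-2 + 2*H))
s(O) = -10/27 (s(O) = 2*(-5/27) = -10/27)
√(3375 + s(S(b(-2)))) = √(3375 - 10/27) = √(91115/27) = √273345/9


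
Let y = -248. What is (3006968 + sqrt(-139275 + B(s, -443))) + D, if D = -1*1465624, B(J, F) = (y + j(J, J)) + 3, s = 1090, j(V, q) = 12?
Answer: 1541344 + 2*I*sqrt(34877) ≈ 1.5413e+6 + 373.51*I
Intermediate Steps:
B(J, F) = -233 (B(J, F) = (-248 + 12) + 3 = -236 + 3 = -233)
D = -1465624
(3006968 + sqrt(-139275 + B(s, -443))) + D = (3006968 + sqrt(-139275 - 233)) - 1465624 = (3006968 + sqrt(-139508)) - 1465624 = (3006968 + 2*I*sqrt(34877)) - 1465624 = 1541344 + 2*I*sqrt(34877)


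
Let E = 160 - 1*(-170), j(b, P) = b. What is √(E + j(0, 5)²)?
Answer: √330 ≈ 18.166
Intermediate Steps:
E = 330 (E = 160 + 170 = 330)
√(E + j(0, 5)²) = √(330 + 0²) = √(330 + 0) = √330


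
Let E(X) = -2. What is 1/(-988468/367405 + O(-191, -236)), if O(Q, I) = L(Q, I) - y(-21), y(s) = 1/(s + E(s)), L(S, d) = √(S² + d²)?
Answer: 189011229268085/6581658657157127944 + 71407823599225*√92177/6581658657157127944 ≈ 0.0033227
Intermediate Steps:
y(s) = 1/(-2 + s) (y(s) = 1/(s - 2) = 1/(-2 + s))
O(Q, I) = 1/23 + √(I² + Q²) (O(Q, I) = √(Q² + I²) - 1/(-2 - 21) = √(I² + Q²) - 1/(-23) = √(I² + Q²) - 1*(-1/23) = √(I² + Q²) + 1/23 = 1/23 + √(I² + Q²))
1/(-988468/367405 + O(-191, -236)) = 1/(-988468/367405 + (1/23 + √((-236)² + (-191)²))) = 1/(-988468*1/367405 + (1/23 + √(55696 + 36481))) = 1/(-988468/367405 + (1/23 + √92177)) = 1/(-22367359/8450315 + √92177)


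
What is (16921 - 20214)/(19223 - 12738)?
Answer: -3293/6485 ≈ -0.50779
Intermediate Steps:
(16921 - 20214)/(19223 - 12738) = -3293/6485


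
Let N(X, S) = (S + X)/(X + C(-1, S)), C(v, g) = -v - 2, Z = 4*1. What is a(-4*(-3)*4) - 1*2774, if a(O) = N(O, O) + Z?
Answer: -130094/47 ≈ -2768.0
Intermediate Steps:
Z = 4
C(v, g) = -2 - v
N(X, S) = (S + X)/(-1 + X) (N(X, S) = (S + X)/(X + (-2 - 1*(-1))) = (S + X)/(X + (-2 + 1)) = (S + X)/(X - 1) = (S + X)/(-1 + X))
a(O) = 4 + 2*O/(-1 + O) (a(O) = (O + O)/(-1 + O) + 4 = (2*O)/(-1 + O) + 4 = 2*O/(-1 + O) + 4 = 4 + 2*O/(-1 + O))
a(-4*(-3)*4) - 1*2774 = 2*(-2 + 3*(-4*(-3)*4))/(-1 - 4*(-3)*4) - 1*2774 = 2*(-2 + 3*(12*4))/(-1 + 12*4) - 2774 = 2*(-2 + 3*48)/(-1 + 48) - 2774 = 2*(-2 + 144)/47 - 2774 = 2*(1/47)*142 - 2774 = 284/47 - 2774 = -130094/47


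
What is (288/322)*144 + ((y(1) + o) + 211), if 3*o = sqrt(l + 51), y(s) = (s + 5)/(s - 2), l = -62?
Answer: 53741/161 + I*sqrt(11)/3 ≈ 333.79 + 1.1055*I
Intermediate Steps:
y(s) = (5 + s)/(-2 + s)
o = I*sqrt(11)/3 (o = sqrt(-62 + 51)/3 = sqrt(-11)/3 = (I*sqrt(11))/3 = I*sqrt(11)/3 ≈ 1.1055*I)
(288/322)*144 + ((y(1) + o) + 211) = (288/322)*144 + (((5 + 1)/(-2 + 1) + I*sqrt(11)/3) + 211) = (288*(1/322))*144 + ((6/(-1) + I*sqrt(11)/3) + 211) = (144/161)*144 + ((-1*6 + I*sqrt(11)/3) + 211) = 20736/161 + ((-6 + I*sqrt(11)/3) + 211) = 20736/161 + (205 + I*sqrt(11)/3) = 53741/161 + I*sqrt(11)/3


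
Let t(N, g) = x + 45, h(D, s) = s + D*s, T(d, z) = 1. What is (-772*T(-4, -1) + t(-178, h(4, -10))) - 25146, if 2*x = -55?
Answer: -51801/2 ≈ -25901.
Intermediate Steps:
x = -55/2 (x = (½)*(-55) = -55/2 ≈ -27.500)
t(N, g) = 35/2 (t(N, g) = -55/2 + 45 = 35/2)
(-772*T(-4, -1) + t(-178, h(4, -10))) - 25146 = (-772*1 + 35/2) - 25146 = (-772 + 35/2) - 25146 = -1509/2 - 25146 = -51801/2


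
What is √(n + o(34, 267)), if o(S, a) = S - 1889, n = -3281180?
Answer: I*√3283035 ≈ 1811.9*I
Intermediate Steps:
o(S, a) = -1889 + S
√(n + o(34, 267)) = √(-3281180 + (-1889 + 34)) = √(-3281180 - 1855) = √(-3283035) = I*√3283035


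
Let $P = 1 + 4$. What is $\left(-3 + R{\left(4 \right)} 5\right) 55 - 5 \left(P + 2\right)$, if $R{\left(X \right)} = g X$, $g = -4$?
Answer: $-4600$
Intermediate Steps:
$R{\left(X \right)} = - 4 X$
$P = 5$
$\left(-3 + R{\left(4 \right)} 5\right) 55 - 5 \left(P + 2\right) = \left(-3 + \left(-4\right) 4 \cdot 5\right) 55 - 5 \left(5 + 2\right) = \left(-3 - 80\right) 55 - 35 = \left(-83\right) 55 - 35 = -4565 - 35 = -4600$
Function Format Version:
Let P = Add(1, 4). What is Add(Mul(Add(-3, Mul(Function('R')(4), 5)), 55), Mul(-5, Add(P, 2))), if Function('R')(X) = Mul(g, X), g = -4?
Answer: -4600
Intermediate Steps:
Function('R')(X) = Mul(-4, X)
P = 5
Add(Mul(Add(-3, Mul(Function('R')(4), 5)), 55), Mul(-5, Add(P, 2))) = Add(Mul(Add(-3, Mul(Mul(-4, 4), 5)), 55), Mul(-5, Add(5, 2))) = Add(Mul(Add(-3, Mul(-16, 5)), 55), Mul(-5, 7)) = Add(Mul(Add(-3, -80), 55), -35) = Add(Mul(-83, 55), -35) = Add(-4565, -35) = -4600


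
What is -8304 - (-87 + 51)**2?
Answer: -9600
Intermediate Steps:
-8304 - (-87 + 51)**2 = -8304 - 1*(-36)**2 = -8304 - 1*1296 = -8304 - 1296 = -9600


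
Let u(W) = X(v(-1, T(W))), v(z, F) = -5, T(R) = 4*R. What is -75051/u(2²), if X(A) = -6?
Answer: 25017/2 ≈ 12509.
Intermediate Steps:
u(W) = -6
-75051/u(2²) = -75051/(-6) = -75051*(-⅙) = 25017/2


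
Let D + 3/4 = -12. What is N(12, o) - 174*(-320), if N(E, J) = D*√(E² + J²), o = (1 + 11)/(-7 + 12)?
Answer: 55680 - 153*√26/5 ≈ 55524.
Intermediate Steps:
D = -51/4 (D = -¾ - 12 = -51/4 ≈ -12.750)
o = 12/5 ≈ 2.4000
N(E, J) = -51*√(E² + J²)/4
N(12, o) - 174*(-320) = -51*√(12² + (12/5)²)/4 - 174*(-320) = -51*√(144 + 144/25)/4 + 55680 = -153*√26/5 + 55680 = 55680 - 153*√26/5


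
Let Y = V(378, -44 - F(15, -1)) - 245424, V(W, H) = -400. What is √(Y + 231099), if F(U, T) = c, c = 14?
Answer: 5*I*√589 ≈ 121.35*I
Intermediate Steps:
F(U, T) = 14
Y = -245824 (Y = -400 - 245424 = -245824)
√(Y + 231099) = √(-245824 + 231099) = √(-14725) = 5*I*√589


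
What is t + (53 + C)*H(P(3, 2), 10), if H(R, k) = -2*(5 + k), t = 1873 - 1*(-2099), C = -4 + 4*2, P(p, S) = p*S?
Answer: 2262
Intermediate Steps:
P(p, S) = S*p
C = 4 (C = -4 + 8 = 4)
t = 3972 (t = 1873 + 2099 = 3972)
H(R, k) = -10 - 2*k
t + (53 + C)*H(P(3, 2), 10) = 3972 + (53 + 4)*(-10 - 2*10) = 3972 + 57*(-10 - 20) = 3972 + 57*(-30) = 3972 - 1710 = 2262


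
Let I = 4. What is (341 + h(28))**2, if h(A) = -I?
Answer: 113569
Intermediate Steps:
h(A) = -4 (h(A) = -1*4 = -4)
(341 + h(28))**2 = (341 - 4)**2 = 337**2 = 113569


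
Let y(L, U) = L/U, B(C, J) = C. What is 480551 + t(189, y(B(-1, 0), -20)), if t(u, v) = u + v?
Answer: 9614801/20 ≈ 4.8074e+5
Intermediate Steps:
480551 + t(189, y(B(-1, 0), -20)) = 480551 + (189 - 1/(-20)) = 480551 + (189 - 1*(-1/20)) = 480551 + (189 + 1/20) = 480551 + 3781/20 = 9614801/20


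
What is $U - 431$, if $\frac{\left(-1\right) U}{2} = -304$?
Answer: $177$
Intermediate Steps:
$U = 608$ ($U = \left(-2\right) \left(-304\right) = 608$)
$U - 431 = 608 - 431 = 177$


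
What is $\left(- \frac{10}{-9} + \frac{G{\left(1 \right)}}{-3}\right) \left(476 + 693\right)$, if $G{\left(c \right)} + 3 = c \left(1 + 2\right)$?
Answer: $\frac{11690}{9} \approx 1298.9$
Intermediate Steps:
$G{\left(c \right)} = -3 + 3 c$ ($G{\left(c \right)} = -3 + c \left(1 + 2\right) = -3 + c 3 = -3 + 3 c$)
$\left(- \frac{10}{-9} + \frac{G{\left(1 \right)}}{-3}\right) \left(476 + 693\right) = \left(- \frac{10}{-9} + \frac{-3 + 3 \cdot 1}{-3}\right) \left(476 + 693\right) = \left(\left(-10\right) \left(- \frac{1}{9}\right) + \left(-3 + 3\right) \left(- \frac{1}{3}\right)\right) 1169 = \left(\frac{10}{9} + 0 \left(- \frac{1}{3}\right)\right) 1169 = \left(\frac{10}{9} + 0\right) 1169 = \frac{10}{9} \cdot 1169 = \frac{11690}{9}$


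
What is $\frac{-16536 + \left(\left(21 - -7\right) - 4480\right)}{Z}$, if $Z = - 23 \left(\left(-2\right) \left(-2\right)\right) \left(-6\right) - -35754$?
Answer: $- \frac{1166}{2017} \approx -0.57809$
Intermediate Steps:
$Z = 36306$ ($Z = \left(-23\right) 4 \left(-6\right) + 35754 = \left(-92\right) \left(-6\right) + 35754 = 552 + 35754 = 36306$)
$\frac{-16536 + \left(\left(21 - -7\right) - 4480\right)}{Z} = \frac{-16536 + \left(\left(21 - -7\right) - 4480\right)}{36306} = \left(-16536 + \left(\left(21 + 7\right) - 4480\right)\right) \frac{1}{36306} = \left(-16536 + \left(28 - 4480\right)\right) \frac{1}{36306} = \left(-16536 - 4452\right) \frac{1}{36306} = \left(-20988\right) \frac{1}{36306} = - \frac{1166}{2017}$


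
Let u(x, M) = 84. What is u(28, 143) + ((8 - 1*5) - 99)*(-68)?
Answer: 6612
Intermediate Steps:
u(28, 143) + ((8 - 1*5) - 99)*(-68) = 84 + ((8 - 1*5) - 99)*(-68) = 84 + ((8 - 5) - 99)*(-68) = 84 + (3 - 99)*(-68) = 84 - 96*(-68) = 84 + 6528 = 6612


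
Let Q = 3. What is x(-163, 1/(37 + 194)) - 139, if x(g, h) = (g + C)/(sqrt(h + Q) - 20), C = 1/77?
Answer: -5997067/45853 + 6275*sqrt(160314)/3530681 ≈ -130.08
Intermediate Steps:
C = 1/77 ≈ 0.012987
x(g, h) = (1/77 + g)/(-20 + sqrt(3 + h)) (x(g, h) = (g + 1/77)/(sqrt(h + 3) - 20) = (1/77 + g)/(sqrt(3 + h) - 20) = (1/77 + g)/(-20 + sqrt(3 + h)))
x(-163, 1/(37 + 194)) - 139 = (1/77 - 163)/(-20 + sqrt(3 + 1/(37 + 194))) - 139 = -12550/77/(-20 + sqrt(3 + 1/231)) - 139 = -12550/77/(-20 + sqrt(694/231)) - 139 = -12550/77/(-20 + sqrt(160314)/231) - 139 = -12550/(77*(-20 + sqrt(160314)/231)) - 139 = -139 - 12550/(77*(-20 + sqrt(160314)/231))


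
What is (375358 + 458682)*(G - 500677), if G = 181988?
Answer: -265799373560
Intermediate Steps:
(375358 + 458682)*(G - 500677) = (375358 + 458682)*(181988 - 500677) = 834040*(-318689) = -265799373560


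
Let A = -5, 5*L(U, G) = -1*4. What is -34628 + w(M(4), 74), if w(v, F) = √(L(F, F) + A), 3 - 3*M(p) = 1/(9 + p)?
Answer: -34628 + I*√145/5 ≈ -34628.0 + 2.4083*I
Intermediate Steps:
L(U, G) = -⅘ (L(U, G) = (-1*4)/5 = (⅕)*(-4) = -⅘)
M(p) = 1 - 1/(3*(9 + p))
w(v, F) = I*√145/5 (w(v, F) = √(-⅘ - 5) = √(-29/5) = I*√145/5)
-34628 + w(M(4), 74) = -34628 + I*√145/5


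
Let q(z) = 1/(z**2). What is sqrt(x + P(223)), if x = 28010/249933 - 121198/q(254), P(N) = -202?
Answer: 20*I*sqrt(1221096849177599319)/249933 ≈ 88426.0*I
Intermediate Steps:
q(z) = z**(-2)
x = -1954278654890734/249933 (x = 28010/249933 - 121198/(254**(-2)) = 28010*(1/249933) - 121198/1/64516 = 28010/249933 - 121198*64516 = 28010/249933 - 7819210168 = -1954278654890734/249933 ≈ -7.8192e+9)
sqrt(x + P(223)) = sqrt(-1954278654890734/249933 - 202) = sqrt(-1954278705377200/249933) = 20*I*sqrt(1221096849177599319)/249933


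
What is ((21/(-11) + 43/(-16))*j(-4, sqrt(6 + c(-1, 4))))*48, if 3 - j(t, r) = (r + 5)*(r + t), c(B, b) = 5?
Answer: -29124/11 + 2427*sqrt(11)/11 ≈ -1915.9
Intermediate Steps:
j(t, r) = 3 - (5 + r)*(r + t) (j(t, r) = 3 - (r + 5)*(r + t) = 3 - (5 + r)*(r + t))
((21/(-11) + 43/(-16))*j(-4, sqrt(6 + c(-1, 4))))*48 = ((21/(-11) + 43/(-16))*(3 - (sqrt(6 + 5))**2 - 5*sqrt(6 + 5) - 5*(-4) - 1*sqrt(6 + 5)*(-4)))*48 = ((21*(-1/11) + 43*(-1/16))*(3 - (sqrt(11))**2 - 5*sqrt(11) + 20 - 1*sqrt(11)*(-4)))*48 = ((-21/11 - 43/16)*(3 - 1*11 - 5*sqrt(11) + 20 + 4*sqrt(11)))*48 = -809*(3 - 11 - 5*sqrt(11) + 20 + 4*sqrt(11))/176*48 = -809*(12 - sqrt(11))/176*48 = (-2427/44 + 809*sqrt(11)/176)*48 = -29124/11 + 2427*sqrt(11)/11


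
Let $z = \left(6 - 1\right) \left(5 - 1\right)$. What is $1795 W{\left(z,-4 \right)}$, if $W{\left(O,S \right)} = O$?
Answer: $35900$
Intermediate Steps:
$z = 20$ ($z = 5 \cdot 4 = 20$)
$1795 W{\left(z,-4 \right)} = 1795 \cdot 20 = 35900$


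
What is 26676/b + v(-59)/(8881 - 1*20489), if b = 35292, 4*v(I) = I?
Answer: 103391855/136556512 ≈ 0.75714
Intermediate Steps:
v(I) = I/4
26676/b + v(-59)/(8881 - 1*20489) = 26676/35292 + ((1/4)*(-59))/(8881 - 1*20489) = 26676*(1/35292) - 59/(4*(8881 - 20489)) = 2223/2941 - 59/4/(-11608) = 2223/2941 - 59/4*(-1/11608) = 2223/2941 + 59/46432 = 103391855/136556512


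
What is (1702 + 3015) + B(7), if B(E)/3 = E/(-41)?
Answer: 193376/41 ≈ 4716.5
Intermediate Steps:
B(E) = -3*E/41 (B(E) = 3*(E/(-41)) = 3*(E*(-1/41)) = 3*(-E/41) = -3*E/41)
(1702 + 3015) + B(7) = (1702 + 3015) - 3/41*7 = 4717 - 21/41 = 193376/41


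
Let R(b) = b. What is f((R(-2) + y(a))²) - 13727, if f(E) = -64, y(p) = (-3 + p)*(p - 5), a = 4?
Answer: -13791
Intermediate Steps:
y(p) = (-5 + p)*(-3 + p) (y(p) = (-3 + p)*(-5 + p) = (-5 + p)*(-3 + p))
f((R(-2) + y(a))²) - 13727 = -64 - 13727 = -13791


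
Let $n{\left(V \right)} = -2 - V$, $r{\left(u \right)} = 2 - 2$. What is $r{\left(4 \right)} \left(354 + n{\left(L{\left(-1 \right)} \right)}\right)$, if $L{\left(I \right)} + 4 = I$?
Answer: $0$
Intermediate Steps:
$L{\left(I \right)} = -4 + I$
$r{\left(u \right)} = 0$
$r{\left(4 \right)} \left(354 + n{\left(L{\left(-1 \right)} \right)}\right) = 0 \left(354 - -3\right) = 0 \left(354 + \left(-2 + 5\right)\right) = 0 \left(354 + 3\right) = 0 \cdot 357 = 0$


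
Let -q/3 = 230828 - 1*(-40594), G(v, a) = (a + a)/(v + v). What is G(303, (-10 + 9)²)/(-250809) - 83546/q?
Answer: 352727114782/3437791560099 ≈ 0.10260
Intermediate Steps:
G(v, a) = a/v (G(v, a) = (2*a)/((2*v)) = (2*a)*(1/(2*v)) = a/v)
q = -814266 (q = -3*(230828 - 1*(-40594)) = -3*(230828 + 40594) = -3*271422 = -814266)
G(303, (-10 + 9)²)/(-250809) - 83546/q = ((-10 + 9)²/303)/(-250809) - 83546/(-814266) = ((-1)²*(1/303))*(-1/250809) - 83546*(-1/814266) = (1*(1/303))*(-1/250809) + 41773/407133 = (1/303)*(-1/250809) + 41773/407133 = -1/75995127 + 41773/407133 = 352727114782/3437791560099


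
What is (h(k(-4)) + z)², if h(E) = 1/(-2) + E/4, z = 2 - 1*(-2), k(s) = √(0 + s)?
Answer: (7 + I)²/4 ≈ 12.0 + 3.5*I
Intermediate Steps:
k(s) = √s
z = 4 (z = 2 + 2 = 4)
h(E) = -½ + E/4 (h(E) = 1*(-½) + E*(¼) = -½ + E/4)
(h(k(-4)) + z)² = ((-½ + √(-4)/4) + 4)² = ((-½ + (2*I)/4) + 4)² = ((-½ + I/2) + 4)² = (7/2 + I/2)²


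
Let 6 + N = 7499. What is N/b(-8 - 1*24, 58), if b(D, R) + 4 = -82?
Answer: -7493/86 ≈ -87.128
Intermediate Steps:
b(D, R) = -86 (b(D, R) = -4 - 82 = -86)
N = 7493 (N = -6 + 7499 = 7493)
N/b(-8 - 1*24, 58) = 7493/(-86) = 7493*(-1/86) = -7493/86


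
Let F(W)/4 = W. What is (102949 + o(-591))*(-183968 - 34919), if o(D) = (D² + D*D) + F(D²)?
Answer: -481252619245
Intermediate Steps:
F(W) = 4*W
o(D) = 6*D² (o(D) = (D² + D*D) + 4*D² = (D² + D²) + 4*D² = 2*D² + 4*D² = 6*D²)
(102949 + o(-591))*(-183968 - 34919) = (102949 + 6*(-591)²)*(-183968 - 34919) = (102949 + 6*349281)*(-218887) = (102949 + 2095686)*(-218887) = 2198635*(-218887) = -481252619245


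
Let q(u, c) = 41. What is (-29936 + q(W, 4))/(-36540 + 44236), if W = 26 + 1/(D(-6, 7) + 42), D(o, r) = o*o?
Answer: -29895/7696 ≈ -3.8845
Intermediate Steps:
D(o, r) = o**2
W = 2029/78 (W = 26 + 1/((-6)**2 + 42) = 26 + 1/(36 + 42) = 26 + 1/78 = 2029/78 ≈ 26.013)
(-29936 + q(W, 4))/(-36540 + 44236) = (-29936 + 41)/(-36540 + 44236) = -29895/7696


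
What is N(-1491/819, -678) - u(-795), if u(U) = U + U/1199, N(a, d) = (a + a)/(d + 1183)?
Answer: 18788859742/23614305 ≈ 795.66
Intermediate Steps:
N(a, d) = 2*a/(1183 + d) (N(a, d) = (2*a)/(1183 + d) = 2*a/(1183 + d))
u(U) = 1200*U/1199 (u(U) = U + U*(1/1199) = U + U/1199 = 1200*U/1199)
N(-1491/819, -678) - u(-795) = 2*(-1491/819)/(1183 - 678) - 1200*(-795)/1199 = 2*(-1491*1/819)/505 - 1*(-954000/1199) = 2*(-71/39)*(1/505) + 954000/1199 = -142/19695 + 954000/1199 = 18788859742/23614305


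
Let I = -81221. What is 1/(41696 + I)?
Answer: -1/39525 ≈ -2.5300e-5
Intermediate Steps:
1/(41696 + I) = 1/(41696 - 81221) = 1/(-39525) = -1/39525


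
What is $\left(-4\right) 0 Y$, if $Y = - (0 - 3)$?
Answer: $0$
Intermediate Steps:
$Y = 3$ ($Y = \left(-1\right) \left(-3\right) = 3$)
$\left(-4\right) 0 Y = \left(-4\right) 0 \cdot 3 = 0 \cdot 3 = 0$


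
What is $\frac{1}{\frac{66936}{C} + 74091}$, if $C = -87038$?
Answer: $\frac{43519}{3224332761} \approx 1.3497 \cdot 10^{-5}$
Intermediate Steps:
$\frac{1}{\frac{66936}{C} + 74091} = \frac{1}{\frac{66936}{-87038} + 74091} = \frac{1}{66936 \left(- \frac{1}{87038}\right) + 74091} = \frac{1}{- \frac{33468}{43519} + 74091} = \frac{1}{\frac{3224332761}{43519}} = \frac{43519}{3224332761}$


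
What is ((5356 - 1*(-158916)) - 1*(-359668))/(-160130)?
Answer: -782/239 ≈ -3.2720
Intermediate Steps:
((5356 - 1*(-158916)) - 1*(-359668))/(-160130) = ((5356 + 158916) + 359668)*(-1/160130) = (164272 + 359668)*(-1/160130) = 523940*(-1/160130) = -782/239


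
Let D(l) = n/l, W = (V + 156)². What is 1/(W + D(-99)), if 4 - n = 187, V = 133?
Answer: 33/2756254 ≈ 1.1973e-5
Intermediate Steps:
W = 83521 (W = (133 + 156)² = 289² = 83521)
n = -183 (n = 4 - 1*187 = 4 - 187 = -183)
D(l) = -183/l
1/(W + D(-99)) = 1/(83521 - 183/(-99)) = 1/(83521 - 183*(-1/99)) = 1/(83521 + 61/33) = 1/(2756254/33) = 33/2756254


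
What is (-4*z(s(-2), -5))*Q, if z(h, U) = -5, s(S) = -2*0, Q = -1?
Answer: -20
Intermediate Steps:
s(S) = 0
(-4*z(s(-2), -5))*Q = -4*(-5)*(-1) = 20*(-1) = -20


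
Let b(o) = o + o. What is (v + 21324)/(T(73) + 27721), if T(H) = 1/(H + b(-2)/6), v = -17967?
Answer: 728469/6015460 ≈ 0.12110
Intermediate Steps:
b(o) = 2*o
T(H) = 1/(-⅔ + H) (T(H) = 1/(H + (2*(-2))/6) = 1/(H - 4*⅙) = 1/(H - ⅔) = 1/(-⅔ + H))
(v + 21324)/(T(73) + 27721) = (-17967 + 21324)/(3/(-2 + 3*73) + 27721) = 3357/(3/(-2 + 219) + 27721) = 3357/(3/217 + 27721) = 3357/(6015460/217) = 3357*(217/6015460) = 728469/6015460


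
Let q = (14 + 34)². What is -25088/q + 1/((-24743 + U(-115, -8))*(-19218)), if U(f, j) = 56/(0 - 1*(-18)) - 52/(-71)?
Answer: -9924274222031/911412938934 ≈ -10.889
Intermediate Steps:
U(f, j) = 2456/639 (U(f, j) = 56/(0 + 18) - 52*(-1/71) = 56/18 + 52/71 = 56*(1/18) + 52/71 = 28/9 + 52/71 = 2456/639)
q = 2304 (q = 48² = 2304)
-25088/q + 1/((-24743 + U(-115, -8))*(-19218)) = -25088/2304 + 1/((-24743 + 2456/639)*(-19218)) = -25088*1/2304 - 1/19218/(-15808321/639) = -98/9 - 639/15808321*(-1/19218) = -98/9 + 213/101268104326 = -9924274222031/911412938934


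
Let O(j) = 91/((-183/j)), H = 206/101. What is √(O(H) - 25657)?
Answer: I*√8765323894191/18483 ≈ 160.18*I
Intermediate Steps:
H = 206/101 (H = 206*(1/101) = 206/101 ≈ 2.0396)
O(j) = -91*j/183 (O(j) = 91*(-j/183) = -91*j/183)
√(O(H) - 25657) = √(-91/183*206/101 - 25657) = √(-18746/18483 - 25657) = √(-474237077/18483) = I*√8765323894191/18483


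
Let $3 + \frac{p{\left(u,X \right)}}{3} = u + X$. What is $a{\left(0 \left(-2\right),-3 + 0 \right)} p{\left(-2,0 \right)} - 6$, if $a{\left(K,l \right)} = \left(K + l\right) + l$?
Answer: $84$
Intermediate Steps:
$a{\left(K,l \right)} = K + 2 l$
$p{\left(u,X \right)} = -9 + 3 X + 3 u$ ($p{\left(u,X \right)} = -9 + 3 \left(u + X\right) = -9 + 3 \left(X + u\right) = -9 + \left(3 X + 3 u\right) = -9 + 3 X + 3 u$)
$a{\left(0 \left(-2\right),-3 + 0 \right)} p{\left(-2,0 \right)} - 6 = \left(0 \left(-2\right) + 2 \left(-3 + 0\right)\right) \left(-9 + 3 \cdot 0 + 3 \left(-2\right)\right) - 6 = \left(0 + 2 \left(-3\right)\right) \left(-9 + 0 - 6\right) - 6 = \left(0 - 6\right) \left(-15\right) - 6 = \left(-6\right) \left(-15\right) - 6 = 90 - 6 = 84$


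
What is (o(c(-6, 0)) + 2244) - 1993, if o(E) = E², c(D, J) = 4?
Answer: 267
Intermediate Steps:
(o(c(-6, 0)) + 2244) - 1993 = (4² + 2244) - 1993 = (16 + 2244) - 1993 = 2260 - 1993 = 267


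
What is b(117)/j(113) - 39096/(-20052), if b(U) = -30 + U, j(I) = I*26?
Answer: 3239127/1636466 ≈ 1.9793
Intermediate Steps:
j(I) = 26*I
b(117)/j(113) - 39096/(-20052) = (-30 + 117)/((26*113)) - 39096/(-20052) = 87/2938 - 39096*(-1/20052) = 87*(1/2938) + 1086/557 = 87/2938 + 1086/557 = 3239127/1636466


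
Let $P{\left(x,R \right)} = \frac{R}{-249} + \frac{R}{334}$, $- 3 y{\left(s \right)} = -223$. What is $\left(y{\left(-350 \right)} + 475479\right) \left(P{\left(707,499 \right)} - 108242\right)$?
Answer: $- \frac{6421465558404710}{124749} \approx -5.1475 \cdot 10^{10}$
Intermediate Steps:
$y{\left(s \right)} = \frac{223}{3}$ ($y{\left(s \right)} = \left(- \frac{1}{3}\right) \left(-223\right) = \frac{223}{3}$)
$P{\left(x,R \right)} = - \frac{85 R}{83166}$ ($P{\left(x,R \right)} = R \left(- \frac{1}{249}\right) + R \frac{1}{334} = - \frac{R}{249} + \frac{R}{334} = - \frac{85 R}{83166}$)
$\left(y{\left(-350 \right)} + 475479\right) \left(P{\left(707,499 \right)} - 108242\right) = \left(\frac{223}{3} + 475479\right) \left(\left(- \frac{85}{83166}\right) 499 - 108242\right) = \frac{1426660 \left(- \frac{42415}{83166} - 108242\right)}{3} = \frac{1426660}{3} \left(- \frac{9002096587}{83166}\right) = - \frac{6421465558404710}{124749}$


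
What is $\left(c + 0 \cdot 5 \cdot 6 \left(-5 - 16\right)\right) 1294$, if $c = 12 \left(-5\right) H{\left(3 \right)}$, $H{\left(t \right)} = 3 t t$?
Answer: $-2096280$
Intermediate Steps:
$H{\left(t \right)} = 3 t^{2}$
$c = -1620$ ($c = 12 \left(-5\right) 3 \cdot 3^{2} = - 60 \cdot 3 \cdot 9 = \left(-60\right) 27 = -1620$)
$\left(c + 0 \cdot 5 \cdot 6 \left(-5 - 16\right)\right) 1294 = \left(-1620 + 0 \cdot 5 \cdot 6 \left(-5 - 16\right)\right) 1294 = \left(-1620 + 0 \cdot 6 \left(-21\right)\right) 1294 = \left(-1620 + 0 \left(-21\right)\right) 1294 = \left(-1620 + 0\right) 1294 = \left(-1620\right) 1294 = -2096280$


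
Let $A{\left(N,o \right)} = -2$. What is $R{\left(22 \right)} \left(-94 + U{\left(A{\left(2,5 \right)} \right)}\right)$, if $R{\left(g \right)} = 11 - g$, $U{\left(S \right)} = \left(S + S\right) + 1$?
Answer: $1067$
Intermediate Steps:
$U{\left(S \right)} = 1 + 2 S$ ($U{\left(S \right)} = 2 S + 1 = 1 + 2 S$)
$R{\left(22 \right)} \left(-94 + U{\left(A{\left(2,5 \right)} \right)}\right) = \left(11 - 22\right) \left(-94 + \left(1 + 2 \left(-2\right)\right)\right) = \left(11 - 22\right) \left(-94 + \left(1 - 4\right)\right) = - 11 \left(-94 - 3\right) = \left(-11\right) \left(-97\right) = 1067$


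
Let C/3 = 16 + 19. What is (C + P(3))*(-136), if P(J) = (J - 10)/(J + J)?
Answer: -42364/3 ≈ -14121.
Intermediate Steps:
C = 105 (C = 3*(16 + 19) = 3*35 = 105)
P(J) = (-10 + J)/(2*J) (P(J) = (-10 + J)/((2*J)) = (-10 + J)*(1/(2*J)) = (-10 + J)/(2*J))
(C + P(3))*(-136) = (105 + (½)*(-10 + 3)/3)*(-136) = (105 + (½)*(⅓)*(-7))*(-136) = (105 - 7/6)*(-136) = (623/6)*(-136) = -42364/3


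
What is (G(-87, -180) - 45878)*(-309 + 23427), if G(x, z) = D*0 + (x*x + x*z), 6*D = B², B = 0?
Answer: -523599582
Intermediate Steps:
D = 0 (D = (⅙)*0² = (⅙)*0 = 0)
G(x, z) = x² + x*z (G(x, z) = 0*0 + (x*x + x*z) = 0 + (x² + x*z) = x² + x*z)
(G(-87, -180) - 45878)*(-309 + 23427) = (-87*(-87 - 180) - 45878)*(-309 + 23427) = (-87*(-267) - 45878)*23118 = (23229 - 45878)*23118 = -22649*23118 = -523599582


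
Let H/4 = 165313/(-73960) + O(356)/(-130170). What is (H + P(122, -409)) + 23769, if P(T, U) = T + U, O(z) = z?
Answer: 5649594924763/240684330 ≈ 23473.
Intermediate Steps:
H = -2154512297/240684330 (H = 4*(165313/(-73960) + 356/(-130170)) = 4*(165313*(-1/73960) + 356*(-1/130170)) = 4*(-165313/73960 - 178/65085) = 4*(-2154512297/962737320) = -2154512297/240684330 ≈ -8.9516)
(H + P(122, -409)) + 23769 = (-2154512297/240684330 + (122 - 409)) + 23769 = (-2154512297/240684330 - 287) + 23769 = -71230915007/240684330 + 23769 = 5649594924763/240684330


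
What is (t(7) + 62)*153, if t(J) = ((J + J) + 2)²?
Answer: 48654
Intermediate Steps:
t(J) = (2 + 2*J)² (t(J) = (2*J + 2)² = (2 + 2*J)²)
(t(7) + 62)*153 = (4*(1 + 7)² + 62)*153 = (4*8² + 62)*153 = (4*64 + 62)*153 = (256 + 62)*153 = 318*153 = 48654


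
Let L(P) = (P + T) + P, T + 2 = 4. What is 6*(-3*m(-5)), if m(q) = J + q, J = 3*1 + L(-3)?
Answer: 108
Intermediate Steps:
T = 2 (T = -2 + 4 = 2)
L(P) = 2 + 2*P (L(P) = (P + 2) + P = (2 + P) + P = 2 + 2*P)
J = -1 (J = 3*1 + (2 + 2*(-3)) = 3 + (2 - 6) = 3 - 4 = -1)
m(q) = -1 + q
6*(-3*m(-5)) = 6*(-3*(-1 - 5)) = 6*(-3*(-6)) = 6*18 = 108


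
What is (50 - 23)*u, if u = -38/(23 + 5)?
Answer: -513/14 ≈ -36.643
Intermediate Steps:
u = -19/14 (u = -38/28 = -38*1/28 = -19/14 ≈ -1.3571)
(50 - 23)*u = (50 - 23)*(-19/14) = 27*(-19/14) = -513/14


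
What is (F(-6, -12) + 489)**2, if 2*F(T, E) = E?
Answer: 233289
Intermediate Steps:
F(T, E) = E/2
(F(-6, -12) + 489)**2 = ((1/2)*(-12) + 489)**2 = (-6 + 489)**2 = 483**2 = 233289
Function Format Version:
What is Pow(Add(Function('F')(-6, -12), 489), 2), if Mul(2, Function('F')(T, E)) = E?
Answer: 233289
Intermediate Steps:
Function('F')(T, E) = Mul(Rational(1, 2), E)
Pow(Add(Function('F')(-6, -12), 489), 2) = Pow(Add(Mul(Rational(1, 2), -12), 489), 2) = Pow(Add(-6, 489), 2) = Pow(483, 2) = 233289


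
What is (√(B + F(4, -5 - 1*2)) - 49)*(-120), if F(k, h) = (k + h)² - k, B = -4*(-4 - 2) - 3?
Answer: 5880 - 120*√26 ≈ 5268.1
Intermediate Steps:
B = 21 (B = -4*(-6) - 3 = 24 - 3 = 21)
F(k, h) = (h + k)² - k
(√(B + F(4, -5 - 1*2)) - 49)*(-120) = (√(21 + (((-5 - 1*2) + 4)² - 1*4)) - 49)*(-120) = (√(21 + (((-5 - 2) + 4)² - 4)) - 49)*(-120) = (√(21 + ((-7 + 4)² - 4)) - 49)*(-120) = (√(21 + ((-3)² - 4)) - 49)*(-120) = (√(21 + (9 - 4)) - 49)*(-120) = (√(21 + 5) - 49)*(-120) = (√26 - 49)*(-120) = (-49 + √26)*(-120) = 5880 - 120*√26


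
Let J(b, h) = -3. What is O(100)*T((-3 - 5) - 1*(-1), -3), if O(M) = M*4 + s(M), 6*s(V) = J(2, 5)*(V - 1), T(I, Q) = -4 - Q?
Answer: -701/2 ≈ -350.50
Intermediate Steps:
s(V) = 1/2 - V/2 (s(V) = (-3*(V - 1))/6 = (-3*(-1 + V))/6 = (3 - 3*V)/6 = 1/2 - V/2)
O(M) = 1/2 + 7*M/2 (O(M) = M*4 + (1/2 - M/2) = 4*M + (1/2 - M/2) = 1/2 + 7*M/2)
O(100)*T((-3 - 5) - 1*(-1), -3) = (1/2 + (7/2)*100)*(-4 - 1*(-3)) = (1/2 + 350)*(-4 + 3) = (701/2)*(-1) = -701/2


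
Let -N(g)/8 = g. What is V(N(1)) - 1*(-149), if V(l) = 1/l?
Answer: 1191/8 ≈ 148.88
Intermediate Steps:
N(g) = -8*g
V(N(1)) - 1*(-149) = 1/(-8*1) - 1*(-149) = 1/(-8) + 149 = -⅛ + 149 = 1191/8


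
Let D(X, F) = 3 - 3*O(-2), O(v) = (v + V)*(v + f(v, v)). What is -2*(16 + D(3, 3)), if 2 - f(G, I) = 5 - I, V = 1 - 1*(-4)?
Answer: -164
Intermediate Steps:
V = 5 (V = 1 + 4 = 5)
f(G, I) = -3 + I (f(G, I) = 2 - (5 - I) = 2 + (-5 + I) = -3 + I)
O(v) = (-3 + 2*v)*(5 + v) (O(v) = (v + 5)*(v + (-3 + v)) = (5 + v)*(-3 + 2*v) = (-3 + 2*v)*(5 + v))
D(X, F) = 66 (D(X, F) = 3 - 3*(-15 + 2*(-2)**2 + 7*(-2)) = 3 - 3*(-15 + 2*4 - 14) = 3 - 3*(-15 + 8 - 14) = 3 - 3*(-21) = 3 + 63 = 66)
-2*(16 + D(3, 3)) = -2*(16 + 66) = -2*82 = -164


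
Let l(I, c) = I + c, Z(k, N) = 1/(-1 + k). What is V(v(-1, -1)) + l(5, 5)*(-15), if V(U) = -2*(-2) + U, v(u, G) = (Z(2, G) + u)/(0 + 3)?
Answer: -146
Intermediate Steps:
v(u, G) = ⅓ + u/3 (v(u, G) = (1/(-1 + 2) + u)/(0 + 3) = (1/1 + u)/3 = (1 + u)*(⅓) = ⅓ + u/3)
V(U) = 4 + U
V(v(-1, -1)) + l(5, 5)*(-15) = (4 + (⅓ + (⅓)*(-1))) + (5 + 5)*(-15) = (4 + (⅓ - ⅓)) + 10*(-15) = (4 + 0) - 150 = 4 - 150 = -146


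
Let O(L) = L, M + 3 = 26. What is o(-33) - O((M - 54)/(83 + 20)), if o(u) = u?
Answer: -3368/103 ≈ -32.699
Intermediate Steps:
M = 23 (M = -3 + 26 = 23)
o(-33) - O((M - 54)/(83 + 20)) = -33 - (23 - 54)/(83 + 20) = -33 - (-31)/103 = -33 - 1*(-31/103) = -33 + 31/103 = -3368/103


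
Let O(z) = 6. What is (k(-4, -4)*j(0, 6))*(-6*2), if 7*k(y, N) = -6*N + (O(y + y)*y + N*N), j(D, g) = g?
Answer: -1152/7 ≈ -164.57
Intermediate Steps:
k(y, N) = -6*N/7 + N²/7 + 6*y/7 (k(y, N) = (-6*N + (6*y + N*N))/7 = (-6*N + (6*y + N²))/7 = (-6*N + (N² + 6*y))/7 = (N² - 6*N + 6*y)/7 = -6*N/7 + N²/7 + 6*y/7)
(k(-4, -4)*j(0, 6))*(-6*2) = ((-6/7*(-4) + (⅐)*(-4)² + (6/7)*(-4))*6)*(-6*2) = ((24/7 + (⅐)*16 - 24/7)*6)*(-12) = ((24/7 + 16/7 - 24/7)*6)*(-12) = ((16/7)*6)*(-12) = (96/7)*(-12) = -1152/7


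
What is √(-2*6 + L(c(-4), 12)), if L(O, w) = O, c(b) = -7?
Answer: I*√19 ≈ 4.3589*I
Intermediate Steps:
√(-2*6 + L(c(-4), 12)) = √(-2*6 - 7) = √(-12 - 7) = √(-19) = I*√19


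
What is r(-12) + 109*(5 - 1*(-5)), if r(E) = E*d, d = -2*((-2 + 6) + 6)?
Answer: 1330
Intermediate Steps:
d = -20 (d = -2*(4 + 6) = -2*10 = -20)
r(E) = -20*E (r(E) = E*(-20) = -20*E)
r(-12) + 109*(5 - 1*(-5)) = -20*(-12) + 109*(5 - 1*(-5)) = 240 + 109*(5 + 5) = 240 + 109*10 = 240 + 1090 = 1330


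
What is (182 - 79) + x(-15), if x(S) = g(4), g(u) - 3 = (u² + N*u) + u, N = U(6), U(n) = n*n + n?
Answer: 294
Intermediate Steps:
U(n) = n + n² (U(n) = n² + n = n + n²)
N = 42 (N = 6*(1 + 6) = 6*7 = 42)
g(u) = 3 + u² + 43*u (g(u) = 3 + ((u² + 42*u) + u) = 3 + (u² + 43*u) = 3 + u² + 43*u)
x(S) = 191 (x(S) = 3 + 4² + 43*4 = 3 + 16 + 172 = 191)
(182 - 79) + x(-15) = (182 - 79) + 191 = 103 + 191 = 294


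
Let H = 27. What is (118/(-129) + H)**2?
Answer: 11323225/16641 ≈ 680.44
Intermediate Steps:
(118/(-129) + H)**2 = (118/(-129) + 27)**2 = (118*(-1/129) + 27)**2 = (-118/129 + 27)**2 = (3365/129)**2 = 11323225/16641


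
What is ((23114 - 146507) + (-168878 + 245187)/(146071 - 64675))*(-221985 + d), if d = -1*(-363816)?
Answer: -9310436035713/532 ≈ -1.7501e+10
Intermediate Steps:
d = 363816
((23114 - 146507) + (-168878 + 245187)/(146071 - 64675))*(-221985 + d) = ((23114 - 146507) + (-168878 + 245187)/(146071 - 64675))*(-221985 + 363816) = (-123393 + 76309/81396)*141831 = -10043620319/81396*141831 = -9310436035713/532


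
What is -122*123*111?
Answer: -1665666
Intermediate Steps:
-122*123*111 = -15006*111 = -1665666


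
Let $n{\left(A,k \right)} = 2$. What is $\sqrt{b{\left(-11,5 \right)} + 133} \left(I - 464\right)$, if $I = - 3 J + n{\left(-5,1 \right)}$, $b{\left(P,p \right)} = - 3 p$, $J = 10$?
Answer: $- 492 \sqrt{118} \approx -5344.5$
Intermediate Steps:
$I = -28$ ($I = \left(-3\right) 10 + 2 = -30 + 2 = -28$)
$\sqrt{b{\left(-11,5 \right)} + 133} \left(I - 464\right) = \sqrt{\left(-3\right) 5 + 133} \left(-28 - 464\right) = \sqrt{-15 + 133} \left(-492\right) = \sqrt{118} \left(-492\right) = - 492 \sqrt{118}$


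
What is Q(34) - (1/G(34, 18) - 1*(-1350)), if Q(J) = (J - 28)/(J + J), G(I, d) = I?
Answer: -22949/17 ≈ -1349.9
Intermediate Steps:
Q(J) = (-28 + J)/(2*J) (Q(J) = (-28 + J)/((2*J)) = (-28 + J)*(1/(2*J)) = (-28 + J)/(2*J))
Q(34) - (1/G(34, 18) - 1*(-1350)) = (½)*(-28 + 34)/34 - (1/34 - 1*(-1350)) = (½)*(1/34)*6 - (1/34 + 1350) = 3/34 - 1*45901/34 = 3/34 - 45901/34 = -22949/17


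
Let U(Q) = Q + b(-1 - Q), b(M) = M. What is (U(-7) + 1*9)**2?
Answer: 64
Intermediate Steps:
U(Q) = -1 (U(Q) = Q + (-1 - Q) = -1)
(U(-7) + 1*9)**2 = (-1 + 1*9)**2 = (-1 + 9)**2 = 8**2 = 64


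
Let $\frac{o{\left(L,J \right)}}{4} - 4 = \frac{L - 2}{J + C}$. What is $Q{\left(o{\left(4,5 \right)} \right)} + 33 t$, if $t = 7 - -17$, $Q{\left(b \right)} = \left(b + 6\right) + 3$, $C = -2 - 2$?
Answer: $825$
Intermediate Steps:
$C = -4$ ($C = -2 - 2 = -4$)
$o{\left(L,J \right)} = 16 + \frac{4 \left(-2 + L\right)}{-4 + J}$ ($o{\left(L,J \right)} = 16 + 4 \frac{L - 2}{J - 4} = 16 + 4 \frac{-2 + L}{-4 + J} = 16 + \frac{4 \left(-2 + L\right)}{-4 + J}$)
$Q{\left(b \right)} = 9 + b$ ($Q{\left(b \right)} = \left(6 + b\right) + 3 = 9 + b$)
$t = 24$ ($t = 7 + 17 = 24$)
$Q{\left(o{\left(4,5 \right)} \right)} + 33 t = \left(9 + \frac{4 \left(-18 + 4 + 4 \cdot 5\right)}{-4 + 5}\right) + 33 \cdot 24 = \left(9 + \frac{4 \left(-18 + 4 + 20\right)}{1}\right) + 792 = \left(9 + 4 \cdot 1 \cdot 6\right) + 792 = \left(9 + 24\right) + 792 = 33 + 792 = 825$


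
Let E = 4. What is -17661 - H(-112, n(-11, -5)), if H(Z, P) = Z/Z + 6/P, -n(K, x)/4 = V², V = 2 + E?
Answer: -423887/24 ≈ -17662.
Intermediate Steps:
V = 6 (V = 2 + 4 = 6)
n(K, x) = -144 (n(K, x) = -4*6² = -4*36 = -144)
H(Z, P) = 1 + 6/P
-17661 - H(-112, n(-11, -5)) = -17661 - (6 - 144)/(-144) = -17661 - (-1)*(-138)/144 = -17661 - 1*23/24 = -17661 - 23/24 = -423887/24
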